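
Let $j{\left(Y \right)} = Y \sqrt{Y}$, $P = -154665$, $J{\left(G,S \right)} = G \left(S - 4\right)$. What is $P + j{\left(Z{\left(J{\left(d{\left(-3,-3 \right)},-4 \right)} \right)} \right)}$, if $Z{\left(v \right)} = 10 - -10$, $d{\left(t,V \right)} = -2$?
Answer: $-154665 + 40 \sqrt{5} \approx -1.5458 \cdot 10^{5}$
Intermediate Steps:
$J{\left(G,S \right)} = G \left(-4 + S\right)$
$Z{\left(v \right)} = 20$ ($Z{\left(v \right)} = 10 + 10 = 20$)
$j{\left(Y \right)} = Y^{\frac{3}{2}}$
$P + j{\left(Z{\left(J{\left(d{\left(-3,-3 \right)},-4 \right)} \right)} \right)} = -154665 + 20^{\frac{3}{2}} = -154665 + 40 \sqrt{5}$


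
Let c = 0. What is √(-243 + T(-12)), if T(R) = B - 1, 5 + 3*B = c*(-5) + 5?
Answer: 2*I*√61 ≈ 15.62*I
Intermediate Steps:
B = 0 (B = -5/3 + (0*(-5) + 5)/3 = -5/3 + (0 + 5)/3 = -5/3 + (⅓)*5 = -5/3 + 5/3 = 0)
T(R) = -1 (T(R) = 0 - 1 = -1)
√(-243 + T(-12)) = √(-243 - 1) = √(-244) = 2*I*√61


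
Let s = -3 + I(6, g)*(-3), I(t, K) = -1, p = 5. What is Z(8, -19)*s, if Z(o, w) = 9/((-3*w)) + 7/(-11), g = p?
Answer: 0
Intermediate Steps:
g = 5
Z(o, w) = -7/11 - 3/w (Z(o, w) = 9*(-1/(3*w)) + 7*(-1/11) = -3/w - 7/11 = -7/11 - 3/w)
s = 0 (s = -3 - 1*(-3) = -3 + 3 = 0)
Z(8, -19)*s = (-7/11 - 3/(-19))*0 = (-7/11 - 3*(-1/19))*0 = (-7/11 + 3/19)*0 = -100/209*0 = 0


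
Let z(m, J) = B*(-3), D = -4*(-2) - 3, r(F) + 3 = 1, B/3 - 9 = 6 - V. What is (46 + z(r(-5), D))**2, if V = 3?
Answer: 3844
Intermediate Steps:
B = 36 (B = 27 + 3*(6 - 1*3) = 27 + 3*(6 - 3) = 27 + 3*3 = 27 + 9 = 36)
r(F) = -2 (r(F) = -3 + 1 = -2)
D = 5 (D = 8 - 3 = 5)
z(m, J) = -108 (z(m, J) = 36*(-3) = -108)
(46 + z(r(-5), D))**2 = (46 - 108)**2 = (-62)**2 = 3844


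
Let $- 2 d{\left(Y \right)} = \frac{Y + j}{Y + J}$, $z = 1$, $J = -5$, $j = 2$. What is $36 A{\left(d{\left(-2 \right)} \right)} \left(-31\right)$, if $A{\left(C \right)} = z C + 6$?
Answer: $-6696$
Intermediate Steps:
$d{\left(Y \right)} = - \frac{2 + Y}{2 \left(-5 + Y\right)}$ ($d{\left(Y \right)} = - \frac{\left(Y + 2\right) \frac{1}{Y - 5}}{2} = - \frac{\left(2 + Y\right) \frac{1}{-5 + Y}}{2} = - \frac{\frac{1}{-5 + Y} \left(2 + Y\right)}{2} = - \frac{2 + Y}{2 \left(-5 + Y\right)}$)
$A{\left(C \right)} = 6 + C$ ($A{\left(C \right)} = 1 C + 6 = C + 6 = 6 + C$)
$36 A{\left(d{\left(-2 \right)} \right)} \left(-31\right) = 36 \left(6 + \frac{-2 - -2}{2 \left(-5 - 2\right)}\right) \left(-31\right) = 36 \left(6 + \frac{-2 + 2}{2 \left(-7\right)}\right) \left(-31\right) = 36 \left(6 + \frac{1}{2} \left(- \frac{1}{7}\right) 0\right) \left(-31\right) = 36 \left(6 + 0\right) \left(-31\right) = 36 \cdot 6 \left(-31\right) = 216 \left(-31\right) = -6696$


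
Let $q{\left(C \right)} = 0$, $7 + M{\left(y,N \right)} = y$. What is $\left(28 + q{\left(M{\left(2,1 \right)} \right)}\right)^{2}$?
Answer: $784$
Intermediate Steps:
$M{\left(y,N \right)} = -7 + y$
$\left(28 + q{\left(M{\left(2,1 \right)} \right)}\right)^{2} = \left(28 + 0\right)^{2} = 28^{2} = 784$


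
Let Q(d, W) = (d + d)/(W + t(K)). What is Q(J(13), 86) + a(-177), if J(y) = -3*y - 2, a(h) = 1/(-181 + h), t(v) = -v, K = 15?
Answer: -29427/25418 ≈ -1.1577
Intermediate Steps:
J(y) = -2 - 3*y
Q(d, W) = 2*d/(-15 + W) (Q(d, W) = (d + d)/(W - 1*15) = (2*d)/(W - 15) = (2*d)/(-15 + W) = 2*d/(-15 + W))
Q(J(13), 86) + a(-177) = 2*(-2 - 3*13)/(-15 + 86) + 1/(-181 - 177) = 2*(-2 - 39)/71 + 1/(-358) = 2*(-41)*(1/71) - 1/358 = -82/71 - 1/358 = -29427/25418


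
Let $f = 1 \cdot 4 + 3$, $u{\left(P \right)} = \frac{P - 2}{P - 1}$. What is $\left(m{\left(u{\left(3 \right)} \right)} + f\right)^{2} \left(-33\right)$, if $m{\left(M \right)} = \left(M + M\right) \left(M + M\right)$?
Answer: $-2112$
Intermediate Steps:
$u{\left(P \right)} = \frac{-2 + P}{-1 + P}$
$m{\left(M \right)} = 4 M^{2}$ ($m{\left(M \right)} = 2 M 2 M = 4 M^{2}$)
$f = 7$ ($f = 4 + 3 = 7$)
$\left(m{\left(u{\left(3 \right)} \right)} + f\right)^{2} \left(-33\right) = \left(4 \left(\frac{-2 + 3}{-1 + 3}\right)^{2} + 7\right)^{2} \left(-33\right) = \left(4 \left(\frac{1}{2} \cdot 1\right)^{2} + 7\right)^{2} \left(-33\right) = \left(\frac{4}{4} + 7\right)^{2} \left(-33\right) = \left(4 \cdot \frac{1}{4} + 7\right)^{2} \left(-33\right) = \left(1 + 7\right)^{2} \left(-33\right) = 8^{2} \left(-33\right) = 64 \left(-33\right) = -2112$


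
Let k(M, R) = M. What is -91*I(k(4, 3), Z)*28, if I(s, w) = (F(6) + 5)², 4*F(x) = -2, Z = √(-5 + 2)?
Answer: -51597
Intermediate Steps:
Z = I*√3 (Z = √(-3) = I*√3 ≈ 1.732*I)
F(x) = -½ (F(x) = (¼)*(-2) = -½)
I(s, w) = 81/4 (I(s, w) = (-½ + 5)² = (9/2)² = 81/4)
-91*I(k(4, 3), Z)*28 = -91*81/4*28 = -7371/4*28 = -51597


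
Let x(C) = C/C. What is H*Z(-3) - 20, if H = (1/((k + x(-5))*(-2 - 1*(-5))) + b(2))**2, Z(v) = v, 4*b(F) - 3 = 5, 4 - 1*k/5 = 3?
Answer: -3529/108 ≈ -32.676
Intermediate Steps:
k = 5 (k = 20 - 5*3 = 20 - 15 = 5)
b(F) = 2 (b(F) = 3/4 + (1/4)*5 = 3/4 + 5/4 = 2)
x(C) = 1
H = 1369/324 (H = (1/((5 + 1)*(-2 - 1*(-5))) + 2)**2 = (1/(6*(-2 + 5)) + 2)**2 = ((1/6)/3 + 2)**2 = ((1/6)*(1/3) + 2)**2 = (1/18 + 2)**2 = (37/18)**2 = 1369/324 ≈ 4.2253)
H*Z(-3) - 20 = (1369/324)*(-3) - 20 = -1369/108 - 20 = -3529/108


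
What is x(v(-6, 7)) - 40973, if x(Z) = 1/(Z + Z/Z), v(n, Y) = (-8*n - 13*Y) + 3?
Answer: -1597948/39 ≈ -40973.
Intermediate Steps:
v(n, Y) = 3 - 13*Y - 8*n (v(n, Y) = (-13*Y - 8*n) + 3 = 3 - 13*Y - 8*n)
x(Z) = 1/(1 + Z) (x(Z) = 1/(Z + 1) = 1/(1 + Z))
x(v(-6, 7)) - 40973 = 1/(1 + (3 - 13*7 - 8*(-6))) - 40973 = 1/(1 + (3 - 91 + 48)) - 40973 = 1/(1 - 40) - 40973 = 1/(-39) - 40973 = -1/39 - 40973 = -1597948/39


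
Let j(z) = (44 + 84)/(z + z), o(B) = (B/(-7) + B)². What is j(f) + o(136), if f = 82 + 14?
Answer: 1997666/147 ≈ 13590.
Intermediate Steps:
f = 96
o(B) = 36*B²/49 (o(B) = (B*(-⅐) + B)² = (-B/7 + B)² = (6*B/7)² = 36*B²/49)
j(z) = 64/z (j(z) = 128/((2*z)) = 128*(1/(2*z)) = 64/z)
j(f) + o(136) = 64/96 + (36/49)*136² = 64*(1/96) + (36/49)*18496 = ⅔ + 665856/49 = 1997666/147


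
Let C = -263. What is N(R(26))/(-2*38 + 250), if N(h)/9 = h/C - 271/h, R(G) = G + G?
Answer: -221931/793208 ≈ -0.27979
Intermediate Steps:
R(G) = 2*G
N(h) = -2439/h - 9*h/263 (N(h) = 9*(h/(-263) - 271/h) = 9*(h*(-1/263) - 271/h) = 9*(-h/263 - 271/h) = 9*(-271/h - h/263) = -2439/h - 9*h/263)
N(R(26))/(-2*38 + 250) = (-2439/(2*26) - 18*26/263)/(-2*38 + 250) = (-2439/52 - 9/263*52)/(-76 + 250) = (-2439*1/52 - 468/263)/174 = (-2439/52 - 468/263)*(1/174) = -665793/13676*1/174 = -221931/793208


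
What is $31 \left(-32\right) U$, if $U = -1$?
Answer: $992$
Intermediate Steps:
$31 \left(-32\right) U = 31 \left(-32\right) \left(-1\right) = \left(-992\right) \left(-1\right) = 992$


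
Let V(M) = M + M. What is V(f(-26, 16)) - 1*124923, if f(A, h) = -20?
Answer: -124963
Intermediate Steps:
V(M) = 2*M
V(f(-26, 16)) - 1*124923 = 2*(-20) - 1*124923 = -40 - 124923 = -124963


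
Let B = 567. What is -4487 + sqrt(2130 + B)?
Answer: -4487 + sqrt(2697) ≈ -4435.1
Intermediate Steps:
-4487 + sqrt(2130 + B) = -4487 + sqrt(2130 + 567) = -4487 + sqrt(2697)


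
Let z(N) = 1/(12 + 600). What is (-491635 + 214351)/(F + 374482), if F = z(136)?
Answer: -169697808/229182985 ≈ -0.74045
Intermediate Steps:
z(N) = 1/612
F = 1/612 ≈ 0.0016340
(-491635 + 214351)/(F + 374482) = (-491635 + 214351)/(1/612 + 374482) = -277284/229182985/612 = -277284*612/229182985 = -169697808/229182985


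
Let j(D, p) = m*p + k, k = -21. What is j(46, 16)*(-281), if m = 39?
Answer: -169443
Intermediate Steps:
j(D, p) = -21 + 39*p (j(D, p) = 39*p - 21 = -21 + 39*p)
j(46, 16)*(-281) = (-21 + 39*16)*(-281) = (-21 + 624)*(-281) = 603*(-281) = -169443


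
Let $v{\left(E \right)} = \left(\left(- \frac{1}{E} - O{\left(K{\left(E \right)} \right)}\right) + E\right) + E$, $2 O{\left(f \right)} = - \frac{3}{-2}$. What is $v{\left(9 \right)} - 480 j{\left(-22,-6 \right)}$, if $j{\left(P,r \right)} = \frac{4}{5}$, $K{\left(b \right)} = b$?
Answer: $- \frac{13207}{36} \approx -366.86$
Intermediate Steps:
$O{\left(f \right)} = \frac{3}{4}$ ($O{\left(f \right)} = \frac{\left(-3\right) \frac{1}{-2}}{2} = \frac{\left(-3\right) \left(- \frac{1}{2}\right)}{2} = \frac{1}{2} \cdot \frac{3}{2} = \frac{3}{4}$)
$v{\left(E \right)} = - \frac{3}{4} - \frac{1}{E} + 2 E$ ($v{\left(E \right)} = \left(\left(- \frac{1}{E} - \frac{3}{4}\right) + E\right) + E = \left(\left(- \frac{3}{4} - \frac{1}{E}\right) + E\right) + E = \left(- \frac{3}{4} + E - \frac{1}{E}\right) + E = - \frac{3}{4} - \frac{1}{E} + 2 E$)
$j{\left(P,r \right)} = \frac{4}{5}$ ($j{\left(P,r \right)} = 4 \cdot \frac{1}{5} = \frac{4}{5}$)
$v{\left(9 \right)} - 480 j{\left(-22,-6 \right)} = \left(- \frac{3}{4} - \frac{1}{9} + 2 \cdot 9\right) - 384 = \left(- \frac{3}{4} - \frac{1}{9} + 18\right) - 384 = \frac{617}{36} - 384 = - \frac{13207}{36}$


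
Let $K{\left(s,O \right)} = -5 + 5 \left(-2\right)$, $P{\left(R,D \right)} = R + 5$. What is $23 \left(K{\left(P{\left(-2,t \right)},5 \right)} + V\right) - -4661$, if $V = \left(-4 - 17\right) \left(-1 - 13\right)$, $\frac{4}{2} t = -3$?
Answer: $11078$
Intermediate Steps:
$t = - \frac{3}{2}$ ($t = \frac{1}{2} \left(-3\right) = - \frac{3}{2} \approx -1.5$)
$P{\left(R,D \right)} = 5 + R$
$K{\left(s,O \right)} = -15$ ($K{\left(s,O \right)} = -5 - 10 = -15$)
$V = 294$ ($V = \left(-21\right) \left(-14\right) = 294$)
$23 \left(K{\left(P{\left(-2,t \right)},5 \right)} + V\right) - -4661 = 23 \left(-15 + 294\right) - -4661 = 23 \cdot 279 + 4661 = 6417 + 4661 = 11078$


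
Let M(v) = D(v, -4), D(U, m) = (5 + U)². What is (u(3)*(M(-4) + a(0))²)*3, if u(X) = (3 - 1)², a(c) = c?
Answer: 12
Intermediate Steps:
u(X) = 4 (u(X) = 2² = 4)
M(v) = (5 + v)²
(u(3)*(M(-4) + a(0))²)*3 = (4*((5 - 4)² + 0)²)*3 = (4*(1² + 0)²)*3 = (4*(1 + 0)²)*3 = (4*1²)*3 = (4*1)*3 = 4*3 = 12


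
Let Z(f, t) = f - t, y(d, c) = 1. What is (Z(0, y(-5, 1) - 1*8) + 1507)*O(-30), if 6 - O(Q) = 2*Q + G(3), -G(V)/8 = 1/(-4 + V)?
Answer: 87812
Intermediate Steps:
G(V) = -8/(-4 + V)
O(Q) = -2 - 2*Q (O(Q) = 6 - (2*Q - 8/(-4 + 3)) = 6 - (2*Q - 8/(-1)) = 6 - (2*Q - 8*(-1)) = 6 - (2*Q + 8) = 6 - (8 + 2*Q) = 6 + (-8 - 2*Q) = -2 - 2*Q)
(Z(0, y(-5, 1) - 1*8) + 1507)*O(-30) = ((0 - (1 - 1*8)) + 1507)*(-2 - 2*(-30)) = ((0 - (1 - 8)) + 1507)*(-2 + 60) = ((0 - 1*(-7)) + 1507)*58 = ((0 + 7) + 1507)*58 = (7 + 1507)*58 = 1514*58 = 87812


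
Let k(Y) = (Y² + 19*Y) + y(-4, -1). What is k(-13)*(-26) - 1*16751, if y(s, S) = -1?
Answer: -14697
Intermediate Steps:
k(Y) = -1 + Y² + 19*Y (k(Y) = (Y² + 19*Y) - 1 = -1 + Y² + 19*Y)
k(-13)*(-26) - 1*16751 = (-1 + (-13)² + 19*(-13))*(-26) - 1*16751 = (-1 + 169 - 247)*(-26) - 16751 = -79*(-26) - 16751 = 2054 - 16751 = -14697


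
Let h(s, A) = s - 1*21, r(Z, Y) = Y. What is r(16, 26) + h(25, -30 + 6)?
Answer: 30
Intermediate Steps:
h(s, A) = -21 + s (h(s, A) = s - 21 = -21 + s)
r(16, 26) + h(25, -30 + 6) = 26 + (-21 + 25) = 26 + 4 = 30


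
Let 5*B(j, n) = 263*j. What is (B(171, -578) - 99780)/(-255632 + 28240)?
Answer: 453927/1136960 ≈ 0.39925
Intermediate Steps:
B(j, n) = 263*j/5 (B(j, n) = (263*j)/5 = 263*j/5)
(B(171, -578) - 99780)/(-255632 + 28240) = ((263/5)*171 - 99780)/(-255632 + 28240) = (44973/5 - 99780)/(-227392) = -453927/5*(-1/227392) = 453927/1136960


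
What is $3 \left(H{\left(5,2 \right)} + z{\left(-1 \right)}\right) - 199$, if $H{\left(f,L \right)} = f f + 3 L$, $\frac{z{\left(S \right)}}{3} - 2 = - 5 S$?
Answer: $-43$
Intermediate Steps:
$z{\left(S \right)} = 6 - 15 S$ ($z{\left(S \right)} = 6 + 3 \left(- 5 S\right) = 6 - 15 S$)
$H{\left(f,L \right)} = f^{2} + 3 L$
$3 \left(H{\left(5,2 \right)} + z{\left(-1 \right)}\right) - 199 = 3 \left(\left(5^{2} + 3 \cdot 2\right) + \left(6 - -15\right)\right) - 199 = 3 \left(\left(25 + 6\right) + \left(6 + 15\right)\right) - 199 = 3 \left(31 + 21\right) - 199 = 3 \cdot 52 - 199 = 156 - 199 = -43$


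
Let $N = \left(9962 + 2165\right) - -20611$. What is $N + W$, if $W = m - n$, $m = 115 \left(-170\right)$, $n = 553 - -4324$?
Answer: $8311$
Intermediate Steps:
$n = 4877$ ($n = 553 + 4324 = 4877$)
$m = -19550$
$N = 32738$ ($N = 12127 + 20611 = 32738$)
$W = -24427$ ($W = -19550 - 4877 = -24427$)
$N + W = 32738 - 24427 = 8311$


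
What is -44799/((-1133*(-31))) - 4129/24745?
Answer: -1253574122/869118635 ≈ -1.4424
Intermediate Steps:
-44799/((-1133*(-31))) - 4129/24745 = -44799/35123 - 4129*1/24745 = -44799*1/35123 - 4129/24745 = -44799/35123 - 4129/24745 = -1253574122/869118635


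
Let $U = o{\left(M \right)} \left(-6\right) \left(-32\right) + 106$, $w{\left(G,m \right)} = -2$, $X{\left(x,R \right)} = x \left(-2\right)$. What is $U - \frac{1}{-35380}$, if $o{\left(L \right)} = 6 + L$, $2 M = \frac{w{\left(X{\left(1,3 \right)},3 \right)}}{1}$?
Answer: $\frac{37715081}{35380} \approx 1066.0$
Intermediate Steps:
$X{\left(x,R \right)} = - 2 x$
$M = -1$ ($M = \frac{\left(-2\right) 1^{-1}}{2} = \frac{\left(-2\right) 1}{2} = \frac{1}{2} \left(-2\right) = -1$)
$U = 1066$ ($U = \left(6 - 1\right) \left(-6\right) \left(-32\right) + 106 = 5 \left(-6\right) \left(-32\right) + 106 = \left(-30\right) \left(-32\right) + 106 = 960 + 106 = 1066$)
$U - \frac{1}{-35380} = 1066 - \frac{1}{-35380} = 1066 - - \frac{1}{35380} = 1066 + \frac{1}{35380} = \frac{37715081}{35380}$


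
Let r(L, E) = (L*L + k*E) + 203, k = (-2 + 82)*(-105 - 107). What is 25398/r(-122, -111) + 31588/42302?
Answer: 10169543272/13379043899 ≈ 0.76011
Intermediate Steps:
k = -16960 (k = 80*(-212) = -16960)
r(L, E) = 203 + L**2 - 16960*E (r(L, E) = (L*L - 16960*E) + 203 = (L**2 - 16960*E) + 203 = 203 + L**2 - 16960*E)
25398/r(-122, -111) + 31588/42302 = 25398/(203 + (-122)**2 - 16960*(-111)) + 31588/42302 = 25398/(203 + 14884 + 1882560) + 31588*(1/42302) = 25398/1897647 + 15794/21151 = 25398*(1/1897647) + 15794/21151 = 8466/632549 + 15794/21151 = 10169543272/13379043899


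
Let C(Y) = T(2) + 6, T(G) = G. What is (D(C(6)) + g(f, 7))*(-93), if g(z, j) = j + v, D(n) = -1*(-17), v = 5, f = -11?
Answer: -2697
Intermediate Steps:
C(Y) = 8 (C(Y) = 2 + 6 = 8)
D(n) = 17
g(z, j) = 5 + j (g(z, j) = j + 5 = 5 + j)
(D(C(6)) + g(f, 7))*(-93) = (17 + (5 + 7))*(-93) = (17 + 12)*(-93) = 29*(-93) = -2697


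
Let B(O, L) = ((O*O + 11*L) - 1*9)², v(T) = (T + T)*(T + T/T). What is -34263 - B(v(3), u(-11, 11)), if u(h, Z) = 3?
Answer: -394263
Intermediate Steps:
v(T) = 2*T*(1 + T) (v(T) = (2*T)*(T + 1) = (2*T)*(1 + T) = 2*T*(1 + T))
B(O, L) = (-9 + O² + 11*L)² (B(O, L) = ((O² + 11*L) - 9)² = (-9 + O² + 11*L)²)
-34263 - B(v(3), u(-11, 11)) = -34263 - (-9 + (2*3*(1 + 3))² + 11*3)² = -34263 - (-9 + (2*3*4)² + 33)² = -34263 - (-9 + 24² + 33)² = -34263 - (-9 + 576 + 33)² = -34263 - 1*600² = -34263 - 1*360000 = -34263 - 360000 = -394263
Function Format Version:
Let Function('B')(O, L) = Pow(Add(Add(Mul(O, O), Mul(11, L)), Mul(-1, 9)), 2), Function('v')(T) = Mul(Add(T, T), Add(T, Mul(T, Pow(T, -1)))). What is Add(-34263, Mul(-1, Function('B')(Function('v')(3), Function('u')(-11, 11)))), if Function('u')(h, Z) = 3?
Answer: -394263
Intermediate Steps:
Function('v')(T) = Mul(2, T, Add(1, T)) (Function('v')(T) = Mul(Mul(2, T), Add(T, 1)) = Mul(Mul(2, T), Add(1, T)) = Mul(2, T, Add(1, T)))
Function('B')(O, L) = Pow(Add(-9, Pow(O, 2), Mul(11, L)), 2) (Function('B')(O, L) = Pow(Add(Add(Pow(O, 2), Mul(11, L)), -9), 2) = Pow(Add(-9, Pow(O, 2), Mul(11, L)), 2))
Add(-34263, Mul(-1, Function('B')(Function('v')(3), Function('u')(-11, 11)))) = Add(-34263, Mul(-1, Pow(Add(-9, Pow(Mul(2, 3, Add(1, 3)), 2), Mul(11, 3)), 2))) = Add(-34263, Mul(-1, Pow(Add(-9, Pow(Mul(2, 3, 4), 2), 33), 2))) = Add(-34263, Mul(-1, Pow(Add(-9, Pow(24, 2), 33), 2))) = Add(-34263, Mul(-1, Pow(Add(-9, 576, 33), 2))) = Add(-34263, Mul(-1, Pow(600, 2))) = Add(-34263, Mul(-1, 360000)) = Add(-34263, -360000) = -394263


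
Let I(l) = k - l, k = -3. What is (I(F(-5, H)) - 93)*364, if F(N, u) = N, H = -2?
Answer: -33124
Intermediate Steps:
I(l) = -3 - l
(I(F(-5, H)) - 93)*364 = ((-3 - 1*(-5)) - 93)*364 = ((-3 + 5) - 93)*364 = (2 - 93)*364 = -91*364 = -33124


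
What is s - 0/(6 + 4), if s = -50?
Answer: -50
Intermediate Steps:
s - 0/(6 + 4) = -50 - 0/(6 + 4) = -50 - 0/10 = -50 - 12*0 = -50 + 0 = -50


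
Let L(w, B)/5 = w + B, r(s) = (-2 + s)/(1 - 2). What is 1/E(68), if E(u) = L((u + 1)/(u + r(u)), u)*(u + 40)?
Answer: 1/55350 ≈ 1.8067e-5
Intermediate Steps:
r(s) = 2 - s (r(s) = (-2 + s)/(-1) = (-2 + s)*(-1) = 2 - s)
L(w, B) = 5*B + 5*w (L(w, B) = 5*(w + B) = 5*(B + w) = 5*B + 5*w)
E(u) = (40 + u)*(5/2 + 15*u/2) (E(u) = (5*u + 5*((u + 1)/(u + (2 - u))))*(u + 40) = (5*u + 5*((1 + u)/2))*(40 + u) = (5*u + 5*((1 + u)*(½)))*(40 + u) = (5*u + 5*(½ + u/2))*(40 + u) = (5*u + (5/2 + 5*u/2))*(40 + u) = (5/2 + 15*u/2)*(40 + u) = (40 + u)*(5/2 + 15*u/2))
1/E(68) = 1/(5*(1 + 3*68)*(40 + 68)/2) = 1/((5/2)*(1 + 204)*108) = 1/((5/2)*205*108) = 1/55350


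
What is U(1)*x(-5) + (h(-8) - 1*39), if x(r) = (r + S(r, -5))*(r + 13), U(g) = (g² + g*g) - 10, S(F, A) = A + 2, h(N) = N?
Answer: 465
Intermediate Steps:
S(F, A) = 2 + A
U(g) = -10 + 2*g² (U(g) = (g² + g²) - 10 = 2*g² - 10 = -10 + 2*g²)
x(r) = (-3 + r)*(13 + r) (x(r) = (r + (2 - 5))*(r + 13) = (r - 3)*(13 + r) = (-3 + r)*(13 + r))
U(1)*x(-5) + (h(-8) - 1*39) = (-10 + 2*1²)*(-39 + (-5)² + 10*(-5)) + (-8 - 1*39) = (-10 + 2*1)*(-39 + 25 - 50) + (-8 - 39) = (-10 + 2)*(-64) - 47 = -8*(-64) - 47 = 512 - 47 = 465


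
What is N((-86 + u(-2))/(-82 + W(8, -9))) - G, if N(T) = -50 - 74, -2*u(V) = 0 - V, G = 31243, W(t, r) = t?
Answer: -31367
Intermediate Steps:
u(V) = V/2 (u(V) = -(0 - V)/2 = -(-1)*V/2 = V/2)
N(T) = -124
N((-86 + u(-2))/(-82 + W(8, -9))) - G = -124 - 1*31243 = -124 - 31243 = -31367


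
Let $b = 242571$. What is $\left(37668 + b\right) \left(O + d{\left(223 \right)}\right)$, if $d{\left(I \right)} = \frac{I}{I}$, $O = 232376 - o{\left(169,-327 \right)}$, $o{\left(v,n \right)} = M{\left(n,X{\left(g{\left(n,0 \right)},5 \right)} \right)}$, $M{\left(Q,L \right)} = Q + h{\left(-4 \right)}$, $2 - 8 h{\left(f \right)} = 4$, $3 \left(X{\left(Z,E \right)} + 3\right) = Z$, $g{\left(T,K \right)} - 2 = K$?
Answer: $\frac{260851225263}{4} \approx 6.5213 \cdot 10^{10}$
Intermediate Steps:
$g{\left(T,K \right)} = 2 + K$
$X{\left(Z,E \right)} = -3 + \frac{Z}{3}$
$h{\left(f \right)} = - \frac{1}{4}$ ($h{\left(f \right)} = \frac{1}{4} - \frac{1}{2} = - \frac{1}{4}$)
$M{\left(Q,L \right)} = - \frac{1}{4} + Q$ ($M{\left(Q,L \right)} = Q - \frac{1}{4} = - \frac{1}{4} + Q$)
$o{\left(v,n \right)} = - \frac{1}{4} + n$
$O = \frac{930813}{4}$ ($O = 232376 - \left(- \frac{1}{4} - 327\right) = 232376 - - \frac{1309}{4} = 232376 + \frac{1309}{4} = \frac{930813}{4} \approx 2.327 \cdot 10^{5}$)
$d{\left(I \right)} = 1$
$\left(37668 + b\right) \left(O + d{\left(223 \right)}\right) = \left(37668 + 242571\right) \left(\frac{930813}{4} + 1\right) = 280239 \cdot \frac{930817}{4} = \frac{260851225263}{4}$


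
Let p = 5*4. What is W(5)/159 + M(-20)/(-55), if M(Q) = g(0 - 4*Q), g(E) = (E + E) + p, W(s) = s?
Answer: -5669/1749 ≈ -3.2413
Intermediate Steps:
p = 20
g(E) = 20 + 2*E (g(E) = (E + E) + 20 = 2*E + 20 = 20 + 2*E)
M(Q) = 20 - 8*Q (M(Q) = 20 + 2*(0 - 4*Q) = 20 + 2*(-4*Q) = 20 - 8*Q)
W(5)/159 + M(-20)/(-55) = 5/159 + (20 - 8*(-20))/(-55) = 5*(1/159) + (20 + 160)*(-1/55) = 5/159 + 180*(-1/55) = 5/159 - 36/11 = -5669/1749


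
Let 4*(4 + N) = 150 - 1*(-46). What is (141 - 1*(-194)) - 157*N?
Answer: -6730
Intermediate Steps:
N = 45 (N = -4 + (150 - 1*(-46))/4 = -4 + (150 + 46)/4 = -4 + (¼)*196 = -4 + 49 = 45)
(141 - 1*(-194)) - 157*N = (141 - 1*(-194)) - 157*45 = (141 + 194) - 7065 = 335 - 7065 = -6730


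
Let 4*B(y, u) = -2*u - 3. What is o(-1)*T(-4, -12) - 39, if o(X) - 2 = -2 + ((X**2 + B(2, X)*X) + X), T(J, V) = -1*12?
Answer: -42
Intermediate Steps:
B(y, u) = -3/4 - u/2 (B(y, u) = (-2*u - 3)/4 = (-3 - 2*u)/4 = -3/4 - u/2)
T(J, V) = -12
o(X) = X + X**2 + X*(-3/4 - X/2) (o(X) = 2 + (-2 + ((X**2 + (-3/4 - X/2)*X) + X)) = 2 + (-2 + ((X**2 + X*(-3/4 - X/2)) + X)) = 2 + (-2 + (X + X**2 + X*(-3/4 - X/2))) = 2 + (-2 + X + X**2 + X*(-3/4 - X/2)) = X + X**2 + X*(-3/4 - X/2))
o(-1)*T(-4, -12) - 39 = ((1/4)*(-1)*(1 + 2*(-1)))*(-12) - 39 = ((1/4)*(-1)*(1 - 2))*(-12) - 39 = ((1/4)*(-1)*(-1))*(-12) - 39 = (1/4)*(-12) - 39 = -3 - 39 = -42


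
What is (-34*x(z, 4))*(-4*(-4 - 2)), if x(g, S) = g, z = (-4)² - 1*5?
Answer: -8976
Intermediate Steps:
z = 11 (z = 16 - 5 = 11)
(-34*x(z, 4))*(-4*(-4 - 2)) = (-34*11)*(-4*(-4 - 2)) = -(-1496)*(-6) = -374*24 = -8976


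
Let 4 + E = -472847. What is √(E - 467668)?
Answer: I*√940519 ≈ 969.8*I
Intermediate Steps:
E = -472851 (E = -4 - 472847 = -472851)
√(E - 467668) = √(-472851 - 467668) = √(-940519) = I*√940519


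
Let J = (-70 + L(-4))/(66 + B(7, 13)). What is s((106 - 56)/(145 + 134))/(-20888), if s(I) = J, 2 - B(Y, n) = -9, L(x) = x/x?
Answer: 69/1608376 ≈ 4.2900e-5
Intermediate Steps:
L(x) = 1
B(Y, n) = 11 (B(Y, n) = 2 - 1*(-9) = 2 + 9 = 11)
J = -69/77 (J = (-70 + 1)/(66 + 11) = -69/77 ≈ -0.89610)
s(I) = -69/77
s((106 - 56)/(145 + 134))/(-20888) = -69/77/(-20888) = -69/77*(-1/20888) = 69/1608376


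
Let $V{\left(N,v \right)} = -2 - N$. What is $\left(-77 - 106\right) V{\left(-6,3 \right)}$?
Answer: $-732$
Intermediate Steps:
$\left(-77 - 106\right) V{\left(-6,3 \right)} = \left(-77 - 106\right) \left(-2 - -6\right) = - 183 \left(-2 + 6\right) = \left(-183\right) 4 = -732$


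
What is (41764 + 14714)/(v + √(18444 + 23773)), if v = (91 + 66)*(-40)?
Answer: -118227280/13132061 - 18826*√42217/13132061 ≈ -9.2975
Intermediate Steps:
v = -6280 (v = 157*(-40) = -6280)
(41764 + 14714)/(v + √(18444 + 23773)) = (41764 + 14714)/(-6280 + √(18444 + 23773)) = 56478/(-6280 + √42217)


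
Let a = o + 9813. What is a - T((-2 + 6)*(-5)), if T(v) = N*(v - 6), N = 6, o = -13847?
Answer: -3878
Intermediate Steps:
T(v) = -36 + 6*v (T(v) = 6*(v - 6) = 6*(-6 + v) = -36 + 6*v)
a = -4034 (a = -13847 + 9813 = -4034)
a - T((-2 + 6)*(-5)) = -4034 - (-36 + 6*((-2 + 6)*(-5))) = -4034 - (-36 + 6*(4*(-5))) = -4034 - (-36 + 6*(-20)) = -4034 - (-36 - 120) = -4034 - 1*(-156) = -4034 + 156 = -3878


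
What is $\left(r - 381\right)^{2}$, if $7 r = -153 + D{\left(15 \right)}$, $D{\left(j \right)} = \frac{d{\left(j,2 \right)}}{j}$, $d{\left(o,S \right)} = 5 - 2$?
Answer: $\frac{198781801}{1225} \approx 1.6227 \cdot 10^{5}$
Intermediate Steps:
$d{\left(o,S \right)} = 3$ ($d{\left(o,S \right)} = 5 - 2 = 3$)
$D{\left(j \right)} = \frac{3}{j}$
$r = - \frac{764}{35}$ ($r = \frac{-153 + \frac{3}{15}}{7} = \frac{-153 + 3 \cdot \frac{1}{15}}{7} = \frac{-153 + \frac{1}{5}}{7} = \frac{1}{7} \left(- \frac{764}{5}\right) = - \frac{764}{35} \approx -21.829$)
$\left(r - 381\right)^{2} = \left(- \frac{764}{35} - 381\right)^{2} = \left(- \frac{14099}{35}\right)^{2} = \frac{198781801}{1225}$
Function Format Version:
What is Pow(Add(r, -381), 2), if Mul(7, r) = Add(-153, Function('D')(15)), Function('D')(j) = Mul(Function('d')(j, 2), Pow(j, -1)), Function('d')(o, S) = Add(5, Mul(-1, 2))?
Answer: Rational(198781801, 1225) ≈ 1.6227e+5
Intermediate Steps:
Function('d')(o, S) = 3 (Function('d')(o, S) = Add(5, -2) = 3)
Function('D')(j) = Mul(3, Pow(j, -1))
r = Rational(-764, 35) (r = Mul(Rational(1, 7), Add(-153, Mul(3, Pow(15, -1)))) = Mul(Rational(1, 7), Add(-153, Mul(3, Rational(1, 15)))) = Mul(Rational(1, 7), Add(-153, Rational(1, 5))) = Mul(Rational(1, 7), Rational(-764, 5)) = Rational(-764, 35) ≈ -21.829)
Pow(Add(r, -381), 2) = Pow(Add(Rational(-764, 35), -381), 2) = Pow(Rational(-14099, 35), 2) = Rational(198781801, 1225)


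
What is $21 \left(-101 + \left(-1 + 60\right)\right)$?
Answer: $-882$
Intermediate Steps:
$21 \left(-101 + \left(-1 + 60\right)\right) = 21 \left(-101 + 59\right) = 21 \left(-42\right) = -882$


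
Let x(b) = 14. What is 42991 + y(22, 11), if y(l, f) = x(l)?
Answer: 43005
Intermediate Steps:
y(l, f) = 14
42991 + y(22, 11) = 42991 + 14 = 43005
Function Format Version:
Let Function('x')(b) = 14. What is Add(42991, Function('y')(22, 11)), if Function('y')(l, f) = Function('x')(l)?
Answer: 43005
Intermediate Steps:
Function('y')(l, f) = 14
Add(42991, Function('y')(22, 11)) = Add(42991, 14) = 43005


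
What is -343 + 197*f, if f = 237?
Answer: 46346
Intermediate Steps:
-343 + 197*f = -343 + 197*237 = -343 + 46689 = 46346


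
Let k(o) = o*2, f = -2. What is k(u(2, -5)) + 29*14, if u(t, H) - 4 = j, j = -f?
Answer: 418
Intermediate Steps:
j = 2 (j = -1*(-2) = 2)
u(t, H) = 6 (u(t, H) = 4 + 2 = 6)
k(o) = 2*o
k(u(2, -5)) + 29*14 = 2*6 + 29*14 = 12 + 406 = 418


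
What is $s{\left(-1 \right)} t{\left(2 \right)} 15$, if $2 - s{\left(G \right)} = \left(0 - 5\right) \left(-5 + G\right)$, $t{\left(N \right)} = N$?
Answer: $-840$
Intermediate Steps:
$s{\left(G \right)} = -23 + 5 G$ ($s{\left(G \right)} = 2 - \left(0 - 5\right) \left(-5 + G\right) = 2 - - 5 \left(-5 + G\right) = 2 - \left(25 - 5 G\right) = 2 + \left(-25 + 5 G\right) = -23 + 5 G$)
$s{\left(-1 \right)} t{\left(2 \right)} 15 = \left(-23 + 5 \left(-1\right)\right) 2 \cdot 15 = \left(-23 - 5\right) 2 \cdot 15 = \left(-28\right) 2 \cdot 15 = \left(-56\right) 15 = -840$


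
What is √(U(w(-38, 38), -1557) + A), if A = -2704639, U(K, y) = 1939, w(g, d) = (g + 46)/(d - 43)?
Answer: 30*I*√3003 ≈ 1644.0*I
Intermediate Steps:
w(g, d) = (46 + g)/(-43 + d)
√(U(w(-38, 38), -1557) + A) = √(1939 - 2704639) = √(-2702700) = 30*I*√3003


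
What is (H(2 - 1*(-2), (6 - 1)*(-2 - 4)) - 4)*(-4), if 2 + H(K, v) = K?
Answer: 8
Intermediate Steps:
H(K, v) = -2 + K
(H(2 - 1*(-2), (6 - 1)*(-2 - 4)) - 4)*(-4) = ((-2 + (2 - 1*(-2))) - 4)*(-4) = ((-2 + (2 + 2)) - 4)*(-4) = ((-2 + 4) - 4)*(-4) = (2 - 4)*(-4) = -2*(-4) = 8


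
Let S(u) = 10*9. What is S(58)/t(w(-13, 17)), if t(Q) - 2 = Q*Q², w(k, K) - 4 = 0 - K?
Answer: -18/439 ≈ -0.041002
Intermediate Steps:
w(k, K) = 4 - K (w(k, K) = 4 + (0 - K) = 4 - K)
t(Q) = 2 + Q³ (t(Q) = 2 + Q*Q² = 2 + Q³)
S(u) = 90
S(58)/t(w(-13, 17)) = 90/(2 + (4 - 1*17)³) = 90/(2 + (4 - 17)³) = 90/(2 + (-13)³) = 90/(2 - 2197) = 90/(-2195) = 90*(-1/2195) = -18/439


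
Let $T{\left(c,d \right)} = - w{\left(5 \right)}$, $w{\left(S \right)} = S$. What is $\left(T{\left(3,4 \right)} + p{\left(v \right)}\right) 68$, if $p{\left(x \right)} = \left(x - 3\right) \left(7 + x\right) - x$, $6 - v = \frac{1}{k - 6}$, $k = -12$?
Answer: $\frac{158831}{81} \approx 1960.9$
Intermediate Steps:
$v = \frac{109}{18}$ ($v = 6 - \frac{1}{-12 - 6} = 6 - \frac{1}{-18} = 6 - - \frac{1}{18} = 6 + \frac{1}{18} = \frac{109}{18} \approx 6.0556$)
$p{\left(x \right)} = - x + \left(-3 + x\right) \left(7 + x\right)$ ($p{\left(x \right)} = \left(-3 + x\right) \left(7 + x\right) - x = - x + \left(-3 + x\right) \left(7 + x\right)$)
$T{\left(c,d \right)} = -5$ ($T{\left(c,d \right)} = \left(-1\right) 5 = -5$)
$\left(T{\left(3,4 \right)} + p{\left(v \right)}\right) 68 = \left(-5 + \left(-21 + \left(\frac{109}{18}\right)^{2} + 3 \cdot \frac{109}{18}\right)\right) 68 = \left(-5 + \left(-21 + \frac{11881}{324} + \frac{109}{6}\right)\right) 68 = \left(-5 + \frac{10963}{324}\right) 68 = \frac{9343}{324} \cdot 68 = \frac{158831}{81}$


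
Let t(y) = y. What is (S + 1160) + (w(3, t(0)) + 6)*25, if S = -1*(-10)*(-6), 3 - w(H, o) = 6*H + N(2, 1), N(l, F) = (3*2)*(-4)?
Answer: 1475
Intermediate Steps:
N(l, F) = -24 (N(l, F) = 6*(-4) = -24)
w(H, o) = 27 - 6*H (w(H, o) = 3 - (6*H - 24) = 3 - (-24 + 6*H) = 3 + (24 - 6*H) = 27 - 6*H)
S = -60 (S = 10*(-6) = -60)
(S + 1160) + (w(3, t(0)) + 6)*25 = (-60 + 1160) + ((27 - 6*3) + 6)*25 = 1100 + ((27 - 18) + 6)*25 = 1100 + (9 + 6)*25 = 1100 + 15*25 = 1100 + 375 = 1475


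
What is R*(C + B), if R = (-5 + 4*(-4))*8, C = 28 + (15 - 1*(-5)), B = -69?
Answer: 3528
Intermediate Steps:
C = 48 (C = 28 + (15 + 5) = 28 + 20 = 48)
R = -168 (R = (-5 - 16)*8 = -21*8 = -168)
R*(C + B) = -168*(48 - 69) = -168*(-21) = 3528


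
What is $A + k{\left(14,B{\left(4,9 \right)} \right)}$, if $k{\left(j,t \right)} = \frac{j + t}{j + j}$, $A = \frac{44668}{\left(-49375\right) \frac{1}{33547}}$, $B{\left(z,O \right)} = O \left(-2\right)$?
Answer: $- \frac{10489391147}{345625} \approx -30349.0$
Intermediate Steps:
$B{\left(z,O \right)} = - 2 O$
$A = - \frac{1498477396}{49375}$ ($A = \frac{44668}{\left(-49375\right) \frac{1}{33547}} = \frac{44668}{- \frac{49375}{33547}} = 44668 \left(- \frac{33547}{49375}\right) = - \frac{1498477396}{49375} \approx -30349.0$)
$k{\left(j,t \right)} = \frac{j + t}{2 j}$
$A + k{\left(14,B{\left(4,9 \right)} \right)} = - \frac{1498477396}{49375} + \frac{14 - 18}{2 \cdot 14} = - \frac{1498477396}{49375} + \frac{1}{2} \cdot \frac{1}{14} \left(14 - 18\right) = - \frac{1498477396}{49375} + \frac{1}{2} \cdot \frac{1}{14} \left(-4\right) = - \frac{1498477396}{49375} - \frac{1}{7} = - \frac{10489391147}{345625}$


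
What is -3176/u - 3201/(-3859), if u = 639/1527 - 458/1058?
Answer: 825031198177/3747089 ≈ 2.2018e+5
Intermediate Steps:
u = -3884/269261 (u = 639*(1/1527) - 458*1/1058 = 213/509 - 229/529 = -3884/269261 ≈ -0.014425)
-3176/u - 3201/(-3859) = -3176/(-3884/269261) - 3201/(-3859) = -3176*(-269261/3884) - 3201*(-1/3859) = 213793234/971 + 3201/3859 = 825031198177/3747089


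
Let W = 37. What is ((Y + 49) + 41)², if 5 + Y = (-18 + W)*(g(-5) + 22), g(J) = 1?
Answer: 272484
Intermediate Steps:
Y = 432 (Y = -5 + (-18 + 37)*(1 + 22) = -5 + 19*23 = -5 + 437 = 432)
((Y + 49) + 41)² = ((432 + 49) + 41)² = (481 + 41)² = 522² = 272484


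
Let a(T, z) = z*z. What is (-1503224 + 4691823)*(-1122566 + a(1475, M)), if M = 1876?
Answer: 7642465969190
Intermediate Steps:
a(T, z) = z²
(-1503224 + 4691823)*(-1122566 + a(1475, M)) = (-1503224 + 4691823)*(-1122566 + 1876²) = 3188599*(-1122566 + 3519376) = 3188599*2396810 = 7642465969190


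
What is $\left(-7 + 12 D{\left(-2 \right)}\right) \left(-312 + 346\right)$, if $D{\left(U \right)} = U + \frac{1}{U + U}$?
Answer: $-1156$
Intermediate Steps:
$D{\left(U \right)} = U + \frac{1}{2 U}$
$\left(-7 + 12 D{\left(-2 \right)}\right) \left(-312 + 346\right) = \left(-7 + 12 \left(-2 + \frac{1}{2 \left(-2\right)}\right)\right) \left(-312 + 346\right) = \left(-7 + 12 \left(-2 + \frac{1}{2} \left(- \frac{1}{2}\right)\right)\right) 34 = \left(-7 + 12 \left(-2 - \frac{1}{4}\right)\right) 34 = \left(-7 + 12 \left(- \frac{9}{4}\right)\right) 34 = \left(-7 - 27\right) 34 = \left(-34\right) 34 = -1156$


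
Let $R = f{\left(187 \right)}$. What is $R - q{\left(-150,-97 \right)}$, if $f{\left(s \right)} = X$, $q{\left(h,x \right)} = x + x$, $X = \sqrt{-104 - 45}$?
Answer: $194 + i \sqrt{149} \approx 194.0 + 12.207 i$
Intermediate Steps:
$X = i \sqrt{149}$ ($X = \sqrt{-149} = i \sqrt{149} \approx 12.207 i$)
$q{\left(h,x \right)} = 2 x$
$f{\left(s \right)} = i \sqrt{149}$
$R = i \sqrt{149} \approx 12.207 i$
$R - q{\left(-150,-97 \right)} = i \sqrt{149} - 2 \left(-97\right) = i \sqrt{149} - -194 = i \sqrt{149} + 194 = 194 + i \sqrt{149}$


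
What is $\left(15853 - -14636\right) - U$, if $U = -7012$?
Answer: $37501$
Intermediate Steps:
$\left(15853 - -14636\right) - U = \left(15853 - -14636\right) - -7012 = \left(15853 + 14636\right) + 7012 = 30489 + 7012 = 37501$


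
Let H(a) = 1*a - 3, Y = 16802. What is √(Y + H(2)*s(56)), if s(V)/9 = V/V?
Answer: √16793 ≈ 129.59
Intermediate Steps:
H(a) = -3 + a (H(a) = a - 3 = -3 + a)
s(V) = 9 (s(V) = 9*(V/V) = 9*1 = 9)
√(Y + H(2)*s(56)) = √(16802 + (-3 + 2)*9) = √(16802 - 1*9) = √(16802 - 9) = √16793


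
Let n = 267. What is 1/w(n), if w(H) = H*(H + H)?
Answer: 1/142578 ≈ 7.0137e-6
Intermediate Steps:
w(H) = 2*H**2 (w(H) = H*(2*H) = 2*H**2)
1/w(n) = 1/(2*267**2) = 1/(2*71289) = 1/142578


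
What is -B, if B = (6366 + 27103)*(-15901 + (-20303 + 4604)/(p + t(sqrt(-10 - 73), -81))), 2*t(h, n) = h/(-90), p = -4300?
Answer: 318749394474360897227/599076000083 + 94577369580*I*sqrt(83)/599076000083 ≈ 5.3207e+8 + 1.4383*I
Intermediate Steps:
t(h, n) = -h/180 (t(h, n) = (h/(-90))/2 = (h*(-1/90))/2 = (-h/90)/2 = -h/180)
B = -532190569 - 525429831/(-4300 - I*sqrt(83)/180) (B = (6366 + 27103)*(-15901 + (-20303 + 4604)/(-4300 - sqrt(-10 - 73)/180)) = 33469*(-15901 - 15699/(-4300 - I*sqrt(83)/180)) = -532190569 - 525429831/(-4300 - I*sqrt(83)/180) ≈ -5.3207e+8 - 1.4383*I)
-B = -33469*(-15901*sqrt(83) + 12304548180*I)/(sqrt(83) - 774000*I)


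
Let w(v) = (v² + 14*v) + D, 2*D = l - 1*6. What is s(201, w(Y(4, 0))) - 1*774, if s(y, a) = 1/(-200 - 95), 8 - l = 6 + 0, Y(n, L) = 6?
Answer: -228331/295 ≈ -774.00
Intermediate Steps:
l = 2 (l = 8 - (6 + 0) = 8 - 1*6 = 8 - 6 = 2)
D = -2 (D = (2 - 1*6)/2 = (2 - 6)/2 = (½)*(-4) = -2)
w(v) = -2 + v² + 14*v (w(v) = (v² + 14*v) - 2 = -2 + v² + 14*v)
s(y, a) = -1/295 (s(y, a) = 1/(-295) = -1/295)
s(201, w(Y(4, 0))) - 1*774 = -1/295 - 1*774 = -1/295 - 774 = -228331/295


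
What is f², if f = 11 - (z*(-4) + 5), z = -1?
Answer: 4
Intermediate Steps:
f = 2 (f = 11 - (-1*(-4) + 5) = 11 - (4 + 5) = 11 - 1*9 = 11 - 9 = 2)
f² = 2² = 4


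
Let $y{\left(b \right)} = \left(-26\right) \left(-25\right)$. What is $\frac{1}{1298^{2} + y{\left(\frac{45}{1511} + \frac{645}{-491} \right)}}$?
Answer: $\frac{1}{1685454} \approx 5.9331 \cdot 10^{-7}$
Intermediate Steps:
$y{\left(b \right)} = 650$
$\frac{1}{1298^{2} + y{\left(\frac{45}{1511} + \frac{645}{-491} \right)}} = \frac{1}{1298^{2} + 650} = \frac{1}{1684804 + 650} = \frac{1}{1685454}$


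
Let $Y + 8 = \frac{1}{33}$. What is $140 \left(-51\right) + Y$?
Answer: $- \frac{235883}{33} \approx -7148.0$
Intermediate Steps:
$Y = - \frac{263}{33}$ ($Y = -8 + \frac{1}{33} = - \frac{263}{33} \approx -7.9697$)
$140 \left(-51\right) + Y = 140 \left(-51\right) - \frac{263}{33} = -7140 - \frac{263}{33} = - \frac{235883}{33}$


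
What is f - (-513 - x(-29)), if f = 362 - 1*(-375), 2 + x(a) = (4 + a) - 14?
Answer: 1209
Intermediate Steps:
x(a) = -12 + a (x(a) = -2 + ((4 + a) - 14) = -2 + (-10 + a) = -12 + a)
f = 737 (f = 362 + 375 = 737)
f - (-513 - x(-29)) = 737 - (-513 - (-12 - 29)) = 737 - (-513 - 1*(-41)) = 737 - (-513 + 41) = 737 - 1*(-472) = 737 + 472 = 1209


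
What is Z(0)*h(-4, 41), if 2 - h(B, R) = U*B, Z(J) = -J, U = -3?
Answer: 0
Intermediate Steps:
h(B, R) = 2 + 3*B (h(B, R) = 2 - (-3)*B = 2 + 3*B)
Z(0)*h(-4, 41) = (-1*0)*(2 + 3*(-4)) = 0*(2 - 12) = 0*(-10) = 0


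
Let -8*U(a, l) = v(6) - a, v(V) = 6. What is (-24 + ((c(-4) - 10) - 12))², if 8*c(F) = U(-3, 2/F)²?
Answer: 550887841/262144 ≈ 2101.5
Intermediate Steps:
U(a, l) = -¾ + a/8 (U(a, l) = -(6 - a)/8 = -¾ + a/8)
c(F) = 81/512 (c(F) = (-¾ + (⅛)*(-3))²/8 = (-¾ - 3/8)²/8 = (-9/8)²/8 = (⅛)*(81/64) = 81/512)
(-24 + ((c(-4) - 10) - 12))² = (-24 + ((81/512 - 10) - 12))² = (-24 + (-5039/512 - 12))² = (-24 - 11183/512)² = (-23471/512)² = 550887841/262144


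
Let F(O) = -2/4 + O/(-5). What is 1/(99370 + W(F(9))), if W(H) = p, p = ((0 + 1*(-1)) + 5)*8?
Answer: 1/99402 ≈ 1.0060e-5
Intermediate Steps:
F(O) = -½ - O/5 (F(O) = -2*¼ + O*(-⅕) = -½ - O/5)
p = 32 (p = ((0 - 1) + 5)*8 = (-1 + 5)*8 = 4*8 = 32)
W(H) = 32
1/(99370 + W(F(9))) = 1/(99370 + 32) = 1/99402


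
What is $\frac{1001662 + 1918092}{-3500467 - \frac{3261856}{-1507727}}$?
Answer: $- \frac{338630149166}{405980411281} \approx -0.8341$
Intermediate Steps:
$\frac{1001662 + 1918092}{-3500467 - \frac{3261856}{-1507727}} = \frac{2919754}{-3500467 - - \frac{250912}{115979}} = \frac{2919754}{-3500467 + \frac{250912}{115979}} = \frac{2919754}{- \frac{405980411281}{115979}} = 2919754 \left(- \frac{115979}{405980411281}\right) = - \frac{338630149166}{405980411281}$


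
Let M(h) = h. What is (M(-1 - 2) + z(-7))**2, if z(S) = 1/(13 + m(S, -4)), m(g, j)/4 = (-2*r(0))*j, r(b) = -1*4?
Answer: 119716/13225 ≈ 9.0522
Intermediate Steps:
r(b) = -4
m(g, j) = 32*j (m(g, j) = 4*((-2*(-4))*j) = 4*(8*j) = 32*j)
z(S) = -1/115 (z(S) = 1/(13 + 32*(-4)) = 1/(13 - 128) = 1/(-115) = -1/115)
(M(-1 - 2) + z(-7))**2 = ((-1 - 2) - 1/115)**2 = (-3 - 1/115)**2 = (-346/115)**2 = 119716/13225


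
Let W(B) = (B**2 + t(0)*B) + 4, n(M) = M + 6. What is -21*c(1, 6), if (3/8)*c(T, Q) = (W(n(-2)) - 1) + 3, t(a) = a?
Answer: -1232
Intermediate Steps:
n(M) = 6 + M
W(B) = 4 + B**2 (W(B) = (B**2 + 0*B) + 4 = (B**2 + 0) + 4 = B**2 + 4 = 4 + B**2)
c(T, Q) = 176/3 (c(T, Q) = 8*(((4 + (6 - 2)**2) - 1) + 3)/3 = 8*(((4 + 4**2) - 1) + 3)/3 = 8*(((4 + 16) - 1) + 3)/3 = 8*((20 - 1) + 3)/3 = 8*(19 + 3)/3 = (8/3)*22 = 176/3)
-21*c(1, 6) = -21*176/3 = -1232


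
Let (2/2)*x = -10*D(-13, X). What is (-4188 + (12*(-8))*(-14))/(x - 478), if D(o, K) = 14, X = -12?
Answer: 474/103 ≈ 4.6019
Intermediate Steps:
x = -140 (x = -10*14 = -140)
(-4188 + (12*(-8))*(-14))/(x - 478) = (-4188 + (12*(-8))*(-14))/(-140 - 478) = (-4188 - 96*(-14))/(-618) = (-4188 + 1344)*(-1/618) = -2844*(-1/618) = 474/103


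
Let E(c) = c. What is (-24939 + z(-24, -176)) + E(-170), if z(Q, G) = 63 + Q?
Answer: -25070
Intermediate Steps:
(-24939 + z(-24, -176)) + E(-170) = (-24939 + (63 - 24)) - 170 = (-24939 + 39) - 170 = -24900 - 170 = -25070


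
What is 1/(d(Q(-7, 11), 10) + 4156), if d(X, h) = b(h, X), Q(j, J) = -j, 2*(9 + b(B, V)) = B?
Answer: 1/4152 ≈ 0.00024085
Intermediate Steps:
b(B, V) = -9 + B/2
d(X, h) = -9 + h/2
1/(d(Q(-7, 11), 10) + 4156) = 1/((-9 + (½)*10) + 4156) = 1/((-9 + 5) + 4156) = 1/(-4 + 4156) = 1/4152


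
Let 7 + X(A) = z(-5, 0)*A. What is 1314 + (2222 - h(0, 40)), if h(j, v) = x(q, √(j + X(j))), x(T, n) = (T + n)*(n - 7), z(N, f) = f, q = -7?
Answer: 3494 + 14*I*√7 ≈ 3494.0 + 37.041*I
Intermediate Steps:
X(A) = -7 (X(A) = -7 + 0*A = -7 + 0 = -7)
x(T, n) = (-7 + n)*(T + n) (x(T, n) = (T + n)*(-7 + n) = (-7 + n)*(T + n))
h(j, v) = 42 + j - 14*√(-7 + j) (h(j, v) = (√(j - 7))² - 7*(-7) - 7*√(j - 7) - 7*√(j - 7) = (√(-7 + j))² + 49 - 7*√(-7 + j) - 7*√(-7 + j) = (-7 + j) + 49 - 7*√(-7 + j) - 7*√(-7 + j) = 42 + j - 14*√(-7 + j))
1314 + (2222 - h(0, 40)) = 1314 + (2222 - (42 + 0 - 14*√(-7 + 0))) = 1314 + (2222 - (42 + 0 - 14*I*√7)) = 1314 + (2222 - (42 - 14*I*√7)) = 1314 + (2222 + (-42 + 14*I*√7)) = 1314 + (2180 + 14*I*√7) = 3494 + 14*I*√7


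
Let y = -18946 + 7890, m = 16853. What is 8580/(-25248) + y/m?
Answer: -35311719/35458712 ≈ -0.99585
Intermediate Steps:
y = -11056
8580/(-25248) + y/m = 8580/(-25248) - 11056/16853 = 8580*(-1/25248) - 11056*1/16853 = -715/2104 - 11056/16853 = -35311719/35458712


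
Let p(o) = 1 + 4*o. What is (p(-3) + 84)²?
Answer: 5329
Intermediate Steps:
(p(-3) + 84)² = ((1 + 4*(-3)) + 84)² = ((1 - 12) + 84)² = (-11 + 84)² = 73² = 5329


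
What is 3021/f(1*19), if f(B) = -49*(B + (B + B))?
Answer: -53/49 ≈ -1.0816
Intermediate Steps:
f(B) = -147*B (f(B) = -49*(B + 2*B) = -147*B)
3021/f(1*19) = 3021/((-147*19)) = 3021/(-2793) = 3021*(-1/2793) = -53/49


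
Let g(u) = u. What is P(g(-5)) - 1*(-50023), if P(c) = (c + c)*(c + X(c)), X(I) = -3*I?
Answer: 49923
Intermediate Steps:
P(c) = -4*c**2 (P(c) = (c + c)*(c - 3*c) = (2*c)*(-2*c) = -4*c**2)
P(g(-5)) - 1*(-50023) = -4*(-5)**2 - 1*(-50023) = -4*25 + 50023 = -100 + 50023 = 49923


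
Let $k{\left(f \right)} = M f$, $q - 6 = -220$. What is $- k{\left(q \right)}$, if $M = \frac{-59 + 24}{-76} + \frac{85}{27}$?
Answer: $\frac{792335}{1026} \approx 772.26$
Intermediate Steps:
$q = -214$ ($q = 6 - 220 = -214$)
$M = \frac{7405}{2052}$ ($M = \left(-35\right) \left(- \frac{1}{76}\right) + 85 \cdot \frac{1}{27} = \frac{35}{76} + \frac{85}{27} = \frac{7405}{2052} \approx 3.6087$)
$k{\left(f \right)} = \frac{7405 f}{2052}$
$- k{\left(q \right)} = - \frac{7405 \left(-214\right)}{2052} = \left(-1\right) \left(- \frac{792335}{1026}\right) = \frac{792335}{1026}$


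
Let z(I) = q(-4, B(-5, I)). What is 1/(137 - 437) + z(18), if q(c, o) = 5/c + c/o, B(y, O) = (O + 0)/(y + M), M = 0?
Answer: -32/225 ≈ -0.14222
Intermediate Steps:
B(y, O) = O/y (B(y, O) = (O + 0)/(y + 0) = O/y)
z(I) = -5/4 + 20/I (z(I) = 5/(-4) - 4*(-5/I) = 5*(-1/4) - 4*(-5/I) = -5/4 - 4*(-5/I) = -5/4 - (-20)/I = -5/4 + 20/I)
1/(137 - 437) + z(18) = 1/(137 - 437) + (-5/4 + 20/18) = 1/(-300) + (-5/4 + 20*(1/18)) = -1/300 + (-5/4 + 10/9) = -1/300 - 5/36 = -32/225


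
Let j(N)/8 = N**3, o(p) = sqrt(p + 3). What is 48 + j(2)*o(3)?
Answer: 48 + 64*sqrt(6) ≈ 204.77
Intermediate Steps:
o(p) = sqrt(3 + p)
j(N) = 8*N**3
48 + j(2)*o(3) = 48 + (8*2**3)*sqrt(3 + 3) = 48 + (8*8)*sqrt(6) = 48 + 64*sqrt(6)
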